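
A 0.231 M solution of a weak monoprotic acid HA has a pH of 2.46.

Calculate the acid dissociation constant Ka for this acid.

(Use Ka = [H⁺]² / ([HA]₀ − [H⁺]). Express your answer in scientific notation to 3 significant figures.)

[H⁺] = 10^(−pH) = 10^(−2.46) = 3.467e-03 M. For HA ⇌ H⁺ + A⁻, Ka = [H⁺][A⁻]/[HA] = [H⁺]² / ([HA]₀ − [H⁺]) = (3.467e-03)² / (0.231 − 3.467e-03) = 5.28e-05.

K_a = 5.28e-05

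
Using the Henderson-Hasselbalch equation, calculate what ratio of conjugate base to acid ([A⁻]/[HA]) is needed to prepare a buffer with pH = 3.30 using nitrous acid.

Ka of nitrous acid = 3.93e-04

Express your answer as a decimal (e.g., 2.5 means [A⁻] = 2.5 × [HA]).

pKa = -log(3.93e-04) = 3.4056. pH = pKa + log([A⁻]/[HA]), so log([A⁻]/[HA]) = pH − pKa = 3.30 − 3.4056 = -0.1056. [A⁻]/[HA] = 10^(-0.1056) = 0.784

[A⁻]/[HA] = 0.784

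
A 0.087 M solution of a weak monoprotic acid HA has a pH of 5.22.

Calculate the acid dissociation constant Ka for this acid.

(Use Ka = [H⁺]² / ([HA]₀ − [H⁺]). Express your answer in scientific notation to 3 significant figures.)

[H⁺] = 10^(−pH) = 10^(−5.22) = 6.026e-06 M. For HA ⇌ H⁺ + A⁻, Ka = [H⁺][A⁻]/[HA] = [H⁺]² / ([HA]₀ − [H⁺]) = (6.026e-06)² / (0.087 − 6.026e-06) = 4.17e-10.

K_a = 4.17e-10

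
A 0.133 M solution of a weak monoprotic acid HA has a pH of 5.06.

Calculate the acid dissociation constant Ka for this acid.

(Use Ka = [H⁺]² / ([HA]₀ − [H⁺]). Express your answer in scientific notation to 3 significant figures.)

[H⁺] = 10^(−pH) = 10^(−5.06) = 8.710e-06 M. For HA ⇌ H⁺ + A⁻, Ka = [H⁺][A⁻]/[HA] = [H⁺]² / ([HA]₀ − [H⁺]) = (8.710e-06)² / (0.133 − 8.710e-06) = 5.70e-10.

K_a = 5.70e-10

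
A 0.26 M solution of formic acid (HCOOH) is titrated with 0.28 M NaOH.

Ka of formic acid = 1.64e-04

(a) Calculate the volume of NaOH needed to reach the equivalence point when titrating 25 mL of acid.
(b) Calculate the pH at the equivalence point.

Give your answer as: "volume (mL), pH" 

moles acid = 0.26 × 25/1000 = 0.0065 mol; V_base = moles/0.28 × 1000 = 23.2 mL. At equivalence only the conjugate base is present: [A⁻] = 0.0065/0.048 = 1.3481e-01 M. Kb = Kw/Ka = 6.10e-11; [OH⁻] = √(Kb × [A⁻]) = 2.8671e-06; pOH = 5.54; pH = 14 - pOH = 8.46.

V = 23.2 mL, pH = 8.46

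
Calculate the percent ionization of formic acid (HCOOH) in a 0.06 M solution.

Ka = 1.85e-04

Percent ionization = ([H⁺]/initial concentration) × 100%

Using Ka equilibrium: x² + Ka×x - Ka×C = 0. Solving: [H⁺] = 3.2405e-03. Percent = (3.2405e-03/0.06) × 100

Percent ionization = 5.4%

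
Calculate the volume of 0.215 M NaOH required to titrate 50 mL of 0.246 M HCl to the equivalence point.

At equivalence: moles acid = moles base. moles HCl = 0.246 × 50/1000 = 0.0123 mol. V_base = moles / 0.215 × 1000 = 57.2 mL.

V_{base} = 57.2 mL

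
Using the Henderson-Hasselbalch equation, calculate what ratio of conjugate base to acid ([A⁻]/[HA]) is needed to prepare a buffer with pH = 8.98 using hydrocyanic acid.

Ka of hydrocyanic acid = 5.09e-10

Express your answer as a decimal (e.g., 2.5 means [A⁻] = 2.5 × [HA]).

pKa = -log(5.09e-10) = 9.2933. pH = pKa + log([A⁻]/[HA]), so log([A⁻]/[HA]) = pH − pKa = 8.98 − 9.2933 = -0.3133. [A⁻]/[HA] = 10^(-0.3133) = 0.486

[A⁻]/[HA] = 0.486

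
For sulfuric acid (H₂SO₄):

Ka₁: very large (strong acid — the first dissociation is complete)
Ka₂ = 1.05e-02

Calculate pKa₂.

pKa₂ = -log(Ka₂) = -log(1.05e-02) = 1.98.

pK_{a2} = 1.98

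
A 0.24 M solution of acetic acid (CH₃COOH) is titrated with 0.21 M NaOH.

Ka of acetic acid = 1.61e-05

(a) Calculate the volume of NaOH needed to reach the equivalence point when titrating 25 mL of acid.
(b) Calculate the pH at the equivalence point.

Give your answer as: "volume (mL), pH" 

moles acid = 0.24 × 25/1000 = 0.006 mol; V_base = moles/0.21 × 1000 = 28.6 mL. At equivalence only the conjugate base is present: [A⁻] = 0.006/0.054 = 1.1200e-01 M. Kb = Kw/Ka = 6.21e-10; [OH⁻] = √(Kb × [A⁻]) = 8.3406e-06; pOH = 5.08; pH = 14 - pOH = 8.92.

V = 28.6 mL, pH = 8.92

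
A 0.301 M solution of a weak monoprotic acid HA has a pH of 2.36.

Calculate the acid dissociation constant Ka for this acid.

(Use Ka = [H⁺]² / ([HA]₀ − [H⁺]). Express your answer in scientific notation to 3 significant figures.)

[H⁺] = 10^(−pH) = 10^(−2.36) = 4.365e-03 M. For HA ⇌ H⁺ + A⁻, Ka = [H⁺][A⁻]/[HA] = [H⁺]² / ([HA]₀ − [H⁺]) = (4.365e-03)² / (0.301 − 4.365e-03) = 6.42e-05.

K_a = 6.42e-05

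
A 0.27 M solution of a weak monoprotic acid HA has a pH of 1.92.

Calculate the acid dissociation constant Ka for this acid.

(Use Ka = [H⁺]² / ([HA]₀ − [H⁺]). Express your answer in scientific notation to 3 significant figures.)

[H⁺] = 10^(−pH) = 10^(−1.92) = 1.202e-02 M. For HA ⇌ H⁺ + A⁻, Ka = [H⁺][A⁻]/[HA] = [H⁺]² / ([HA]₀ − [H⁺]) = (1.202e-02)² / (0.27 − 1.202e-02) = 5.60e-04.

K_a = 5.60e-04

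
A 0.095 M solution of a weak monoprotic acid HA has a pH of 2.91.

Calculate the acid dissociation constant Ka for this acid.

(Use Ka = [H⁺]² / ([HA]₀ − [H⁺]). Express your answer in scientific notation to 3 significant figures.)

[H⁺] = 10^(−pH) = 10^(−2.91) = 1.230e-03 M. For HA ⇌ H⁺ + A⁻, Ka = [H⁺][A⁻]/[HA] = [H⁺]² / ([HA]₀ − [H⁺]) = (1.230e-03)² / (0.095 − 1.230e-03) = 1.61e-05.

K_a = 1.61e-05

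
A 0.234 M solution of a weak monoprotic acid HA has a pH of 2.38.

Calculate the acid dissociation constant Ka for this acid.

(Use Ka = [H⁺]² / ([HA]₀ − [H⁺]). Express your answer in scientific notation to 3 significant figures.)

[H⁺] = 10^(−pH) = 10^(−2.38) = 4.169e-03 M. For HA ⇌ H⁺ + A⁻, Ka = [H⁺][A⁻]/[HA] = [H⁺]² / ([HA]₀ − [H⁺]) = (4.169e-03)² / (0.234 − 4.169e-03) = 7.56e-05.

K_a = 7.56e-05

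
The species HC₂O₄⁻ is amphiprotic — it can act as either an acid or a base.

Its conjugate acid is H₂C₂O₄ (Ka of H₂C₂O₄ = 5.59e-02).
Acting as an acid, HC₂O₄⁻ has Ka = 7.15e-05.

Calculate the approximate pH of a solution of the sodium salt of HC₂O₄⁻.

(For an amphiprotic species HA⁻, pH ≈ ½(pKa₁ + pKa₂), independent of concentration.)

pKa₁ = -log(5.59e-02) = 1.25; pKa₂ = -log(7.15e-05) = 4.15. For an amphiprotic species, pH ≈ ½(pKa₁ + pKa₂) = ½(1.25 + 4.15) = 2.70.

pH = 2.70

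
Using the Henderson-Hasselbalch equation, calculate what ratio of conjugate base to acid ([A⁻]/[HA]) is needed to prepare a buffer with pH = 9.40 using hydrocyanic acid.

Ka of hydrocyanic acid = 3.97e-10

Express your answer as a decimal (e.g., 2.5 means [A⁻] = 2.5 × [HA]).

pKa = -log(3.97e-10) = 9.4012. pH = pKa + log([A⁻]/[HA]), so log([A⁻]/[HA]) = pH − pKa = 9.40 − 9.4012 = -0.0012. [A⁻]/[HA] = 10^(-0.0012) = 0.997

[A⁻]/[HA] = 0.997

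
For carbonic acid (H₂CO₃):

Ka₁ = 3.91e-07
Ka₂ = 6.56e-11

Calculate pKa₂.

pKa₂ = -log(Ka₂) = -log(6.56e-11) = 10.18.

pK_{a2} = 10.18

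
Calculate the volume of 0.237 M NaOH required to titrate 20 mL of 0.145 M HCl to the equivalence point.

At equivalence: moles acid = moles base. moles HCl = 0.145 × 20/1000 = 0.0029 mol. V_base = moles / 0.237 × 1000 = 12.2 mL.

V_{base} = 12.2 mL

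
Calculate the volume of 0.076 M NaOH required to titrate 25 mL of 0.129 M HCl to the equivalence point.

At equivalence: moles acid = moles base. moles HCl = 0.129 × 25/1000 = 0.003225 mol. V_base = moles / 0.076 × 1000 = 42.4 mL.

V_{base} = 42.4 mL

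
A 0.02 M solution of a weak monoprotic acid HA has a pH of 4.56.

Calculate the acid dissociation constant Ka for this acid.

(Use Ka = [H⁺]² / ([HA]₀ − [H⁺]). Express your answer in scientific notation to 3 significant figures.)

[H⁺] = 10^(−pH) = 10^(−4.56) = 2.754e-05 M. For HA ⇌ H⁺ + A⁻, Ka = [H⁺][A⁻]/[HA] = [H⁺]² / ([HA]₀ − [H⁺]) = (2.754e-05)² / (0.02 − 2.754e-05) = 3.80e-08.

K_a = 3.80e-08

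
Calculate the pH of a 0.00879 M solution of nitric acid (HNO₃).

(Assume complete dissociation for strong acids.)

[H⁺] = 0.00879 M for strong acid. pH = -log[H⁺] = -log(0.00879)

pH = 2.06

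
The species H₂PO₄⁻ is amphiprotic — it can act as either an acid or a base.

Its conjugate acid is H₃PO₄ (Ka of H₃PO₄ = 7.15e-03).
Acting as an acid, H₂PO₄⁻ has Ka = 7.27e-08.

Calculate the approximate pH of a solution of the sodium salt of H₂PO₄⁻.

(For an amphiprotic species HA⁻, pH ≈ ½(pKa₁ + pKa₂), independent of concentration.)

pKa₁ = -log(7.15e-03) = 2.15; pKa₂ = -log(7.27e-08) = 7.14. For an amphiprotic species, pH ≈ ½(pKa₁ + pKa₂) = ½(2.15 + 7.14) = 4.64.

pH = 4.64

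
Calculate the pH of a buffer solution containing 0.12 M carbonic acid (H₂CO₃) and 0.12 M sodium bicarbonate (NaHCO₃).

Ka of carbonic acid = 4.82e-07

pKa = -log(4.82e-07) = 6.32. pH = pKa + log([A⁻]/[HA]) = 6.32 + log(0.12/0.12)

pH = 6.32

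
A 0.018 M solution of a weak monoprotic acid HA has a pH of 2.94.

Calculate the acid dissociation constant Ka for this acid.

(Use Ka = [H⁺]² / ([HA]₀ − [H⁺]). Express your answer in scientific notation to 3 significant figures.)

[H⁺] = 10^(−pH) = 10^(−2.94) = 1.148e-03 M. For HA ⇌ H⁺ + A⁻, Ka = [H⁺][A⁻]/[HA] = [H⁺]² / ([HA]₀ − [H⁺]) = (1.148e-03)² / (0.018 − 1.148e-03) = 7.82e-05.

K_a = 7.82e-05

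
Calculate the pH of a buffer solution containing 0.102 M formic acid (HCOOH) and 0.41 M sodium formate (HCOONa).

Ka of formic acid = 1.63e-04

pKa = -log(1.63e-04) = 3.79. pH = pKa + log([A⁻]/[HA]) = 3.79 + log(0.41/0.102)

pH = 4.39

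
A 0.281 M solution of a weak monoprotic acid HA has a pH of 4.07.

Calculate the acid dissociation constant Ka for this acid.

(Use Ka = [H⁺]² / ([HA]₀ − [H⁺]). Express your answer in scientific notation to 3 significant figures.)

[H⁺] = 10^(−pH) = 10^(−4.07) = 8.511e-05 M. For HA ⇌ H⁺ + A⁻, Ka = [H⁺][A⁻]/[HA] = [H⁺]² / ([HA]₀ − [H⁺]) = (8.511e-05)² / (0.281 − 8.511e-05) = 2.58e-08.

K_a = 2.58e-08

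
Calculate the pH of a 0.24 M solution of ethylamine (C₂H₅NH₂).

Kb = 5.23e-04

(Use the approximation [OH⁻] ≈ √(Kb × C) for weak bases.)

[OH⁻] = √(Kb × C) = √(5.23e-04 × 0.24) = 1.1204e-02. pOH = 1.95, pH = 14 - pOH

pH = 12.05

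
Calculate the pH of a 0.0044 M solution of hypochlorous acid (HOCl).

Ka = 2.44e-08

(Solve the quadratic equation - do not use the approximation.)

x² + Ka×x - Ka×C = 0. Using quadratic formula: [H⁺] = 1.0349e-05

pH = 4.99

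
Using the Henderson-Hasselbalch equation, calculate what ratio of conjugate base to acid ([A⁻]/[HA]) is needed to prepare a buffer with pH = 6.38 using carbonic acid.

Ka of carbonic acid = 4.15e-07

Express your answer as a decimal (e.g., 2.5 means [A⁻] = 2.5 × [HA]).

pKa = -log(4.15e-07) = 6.3820. pH = pKa + log([A⁻]/[HA]), so log([A⁻]/[HA]) = pH − pKa = 6.38 − 6.3820 = -0.0020. [A⁻]/[HA] = 10^(-0.0020) = 0.996

[A⁻]/[HA] = 0.996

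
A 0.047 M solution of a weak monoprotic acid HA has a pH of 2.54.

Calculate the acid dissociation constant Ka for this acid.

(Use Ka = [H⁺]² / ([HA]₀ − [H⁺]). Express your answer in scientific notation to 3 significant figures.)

[H⁺] = 10^(−pH) = 10^(−2.54) = 2.884e-03 M. For HA ⇌ H⁺ + A⁻, Ka = [H⁺][A⁻]/[HA] = [H⁺]² / ([HA]₀ − [H⁺]) = (2.884e-03)² / (0.047 − 2.884e-03) = 1.89e-04.

K_a = 1.89e-04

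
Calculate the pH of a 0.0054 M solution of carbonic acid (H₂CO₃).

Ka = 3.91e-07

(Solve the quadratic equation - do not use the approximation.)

x² + Ka×x - Ka×C = 0. Using quadratic formula: [H⁺] = 4.5755e-05

pH = 4.34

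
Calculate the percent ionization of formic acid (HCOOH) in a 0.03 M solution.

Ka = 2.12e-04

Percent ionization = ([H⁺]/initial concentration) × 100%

Using Ka equilibrium: x² + Ka×x - Ka×C = 0. Solving: [H⁺] = 2.4181e-03. Percent = (2.4181e-03/0.03) × 100

Percent ionization = 8.06%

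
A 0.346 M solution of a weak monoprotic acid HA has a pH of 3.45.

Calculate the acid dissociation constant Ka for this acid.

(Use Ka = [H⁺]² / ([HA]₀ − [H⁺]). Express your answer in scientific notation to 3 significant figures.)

[H⁺] = 10^(−pH) = 10^(−3.45) = 3.548e-04 M. For HA ⇌ H⁺ + A⁻, Ka = [H⁺][A⁻]/[HA] = [H⁺]² / ([HA]₀ − [H⁺]) = (3.548e-04)² / (0.346 − 3.548e-04) = 3.64e-07.

K_a = 3.64e-07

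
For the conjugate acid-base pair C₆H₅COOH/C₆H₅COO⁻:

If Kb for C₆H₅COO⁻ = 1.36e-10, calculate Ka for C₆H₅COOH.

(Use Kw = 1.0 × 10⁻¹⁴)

For a conjugate pair Ka × Kb = Kw, so Ka = Kw/Kb = 1.0 × 10⁻¹⁴ / 1.36e-10 = 7.35e-05.

K_a = 7.35e-05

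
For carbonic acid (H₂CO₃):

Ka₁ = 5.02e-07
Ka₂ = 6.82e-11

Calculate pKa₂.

pKa₂ = -log(Ka₂) = -log(6.82e-11) = 10.17.

pK_{a2} = 10.17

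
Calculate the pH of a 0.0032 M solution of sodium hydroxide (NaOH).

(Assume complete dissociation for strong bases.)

[OH⁻] = 0.0032 M for strong base. pOH = -log[OH⁻] = 2.49, pH = 14 - pOH

pH = 11.51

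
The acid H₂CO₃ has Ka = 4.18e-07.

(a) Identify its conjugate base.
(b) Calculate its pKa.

(a) The conjugate base is formed by removing one H⁺ from H₂CO₃, giving HCO₃⁻. (b) pKa = -log(Ka) = -log(4.18e-07) = 6.38.

Conjugate base: HCO₃⁻; pK_a = 6.38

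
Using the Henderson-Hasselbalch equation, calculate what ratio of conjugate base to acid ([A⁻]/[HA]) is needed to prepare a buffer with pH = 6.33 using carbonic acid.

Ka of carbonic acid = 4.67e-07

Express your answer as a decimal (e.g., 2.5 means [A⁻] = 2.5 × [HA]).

pKa = -log(4.67e-07) = 6.3307. pH = pKa + log([A⁻]/[HA]), so log([A⁻]/[HA]) = pH − pKa = 6.33 − 6.3307 = -0.0007. [A⁻]/[HA] = 10^(-0.0007) = 0.998

[A⁻]/[HA] = 0.998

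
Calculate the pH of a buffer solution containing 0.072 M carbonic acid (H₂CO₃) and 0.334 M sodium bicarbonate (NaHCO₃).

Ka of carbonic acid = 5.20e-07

pKa = -log(5.20e-07) = 6.28. pH = pKa + log([A⁻]/[HA]) = 6.28 + log(0.334/0.072)

pH = 6.95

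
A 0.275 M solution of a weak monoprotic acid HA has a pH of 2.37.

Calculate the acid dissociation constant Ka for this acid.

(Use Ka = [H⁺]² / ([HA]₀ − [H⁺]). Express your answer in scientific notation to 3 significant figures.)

[H⁺] = 10^(−pH) = 10^(−2.37) = 4.266e-03 M. For HA ⇌ H⁺ + A⁻, Ka = [H⁺][A⁻]/[HA] = [H⁺]² / ([HA]₀ − [H⁺]) = (4.266e-03)² / (0.275 − 4.266e-03) = 6.72e-05.

K_a = 6.72e-05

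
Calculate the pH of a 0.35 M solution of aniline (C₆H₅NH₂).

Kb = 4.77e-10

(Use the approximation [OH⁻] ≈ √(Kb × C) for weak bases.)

[OH⁻] = √(Kb × C) = √(4.77e-10 × 0.35) = 1.2921e-05. pOH = 4.89, pH = 14 - pOH

pH = 9.11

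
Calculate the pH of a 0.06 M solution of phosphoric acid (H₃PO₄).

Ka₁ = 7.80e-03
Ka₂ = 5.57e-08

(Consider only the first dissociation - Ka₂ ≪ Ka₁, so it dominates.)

First dissociation dominates. From Ka₁ = [H⁺][HA⁻]/[H₂A], x² + Ka₁·x − Ka₁·C = 0 with C = 0.06 M and Ka₁ = 7.80e-03. Solving: [H⁺] = (−Ka₁ + √(Ka₁² + 4·Ka₁·C)) / 2 = 1.8082e-02 M. pH = -log(1.8082e-02) = 1.74.

pH = 1.74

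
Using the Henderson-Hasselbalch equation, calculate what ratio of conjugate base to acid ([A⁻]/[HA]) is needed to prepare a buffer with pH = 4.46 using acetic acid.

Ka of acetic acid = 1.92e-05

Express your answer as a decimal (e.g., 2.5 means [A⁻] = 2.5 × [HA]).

pKa = -log(1.92e-05) = 4.7167. pH = pKa + log([A⁻]/[HA]), so log([A⁻]/[HA]) = pH − pKa = 4.46 − 4.7167 = -0.2567. [A⁻]/[HA] = 10^(-0.2567) = 0.554

[A⁻]/[HA] = 0.554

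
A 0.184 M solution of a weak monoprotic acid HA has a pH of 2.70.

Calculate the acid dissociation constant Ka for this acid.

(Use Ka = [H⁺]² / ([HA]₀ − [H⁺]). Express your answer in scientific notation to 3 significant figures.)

[H⁺] = 10^(−pH) = 10^(−2.70) = 1.995e-03 M. For HA ⇌ H⁺ + A⁻, Ka = [H⁺][A⁻]/[HA] = [H⁺]² / ([HA]₀ − [H⁺]) = (1.995e-03)² / (0.184 − 1.995e-03) = 2.19e-05.

K_a = 2.19e-05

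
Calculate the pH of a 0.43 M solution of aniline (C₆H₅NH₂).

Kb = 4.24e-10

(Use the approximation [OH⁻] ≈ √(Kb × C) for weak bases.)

[OH⁻] = √(Kb × C) = √(4.24e-10 × 0.43) = 1.3503e-05. pOH = 4.87, pH = 14 - pOH

pH = 9.13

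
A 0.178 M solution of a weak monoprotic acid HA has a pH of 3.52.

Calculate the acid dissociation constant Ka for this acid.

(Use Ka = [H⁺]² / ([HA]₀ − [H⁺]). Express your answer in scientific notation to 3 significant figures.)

[H⁺] = 10^(−pH) = 10^(−3.52) = 3.020e-04 M. For HA ⇌ H⁺ + A⁻, Ka = [H⁺][A⁻]/[HA] = [H⁺]² / ([HA]₀ − [H⁺]) = (3.020e-04)² / (0.178 − 3.020e-04) = 5.13e-07.

K_a = 5.13e-07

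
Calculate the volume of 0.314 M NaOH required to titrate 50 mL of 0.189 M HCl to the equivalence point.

At equivalence: moles acid = moles base. moles HCl = 0.189 × 50/1000 = 0.00945 mol. V_base = moles / 0.314 × 1000 = 30.1 mL.

V_{base} = 30.1 mL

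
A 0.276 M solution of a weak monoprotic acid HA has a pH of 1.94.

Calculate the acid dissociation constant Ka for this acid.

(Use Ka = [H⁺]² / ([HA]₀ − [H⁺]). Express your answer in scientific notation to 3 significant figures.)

[H⁺] = 10^(−pH) = 10^(−1.94) = 1.148e-02 M. For HA ⇌ H⁺ + A⁻, Ka = [H⁺][A⁻]/[HA] = [H⁺]² / ([HA]₀ − [H⁺]) = (1.148e-02)² / (0.276 − 1.148e-02) = 4.98e-04.

K_a = 4.98e-04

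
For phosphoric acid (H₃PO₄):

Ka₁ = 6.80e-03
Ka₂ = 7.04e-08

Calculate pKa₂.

pKa₂ = -log(Ka₂) = -log(7.04e-08) = 7.15.

pK_{a2} = 7.15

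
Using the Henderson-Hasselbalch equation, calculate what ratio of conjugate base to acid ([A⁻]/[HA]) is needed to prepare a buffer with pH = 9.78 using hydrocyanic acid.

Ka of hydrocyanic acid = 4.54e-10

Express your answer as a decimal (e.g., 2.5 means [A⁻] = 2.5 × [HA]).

pKa = -log(4.54e-10) = 9.3429. pH = pKa + log([A⁻]/[HA]), so log([A⁻]/[HA]) = pH − pKa = 9.78 − 9.3429 = 0.4371. [A⁻]/[HA] = 10^(0.4371) = 2.74

[A⁻]/[HA] = 2.74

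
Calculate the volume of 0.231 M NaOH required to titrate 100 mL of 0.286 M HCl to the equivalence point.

At equivalence: moles acid = moles base. moles HCl = 0.286 × 100/1000 = 0.0286 mol. V_base = moles / 0.231 × 1000 = 123.8 mL.

V_{base} = 123.8 mL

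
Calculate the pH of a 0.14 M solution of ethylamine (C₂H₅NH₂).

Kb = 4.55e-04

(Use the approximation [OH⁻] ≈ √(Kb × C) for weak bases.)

[OH⁻] = √(Kb × C) = √(4.55e-04 × 0.14) = 7.9812e-03. pOH = 2.10, pH = 14 - pOH

pH = 11.90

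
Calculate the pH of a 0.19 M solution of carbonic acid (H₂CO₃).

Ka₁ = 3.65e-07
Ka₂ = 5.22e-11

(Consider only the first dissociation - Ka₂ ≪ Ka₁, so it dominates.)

First dissociation dominates. From Ka₁ = [H⁺][HA⁻]/[H₂A], x² + Ka₁·x − Ka₁·C = 0 with C = 0.19 M and Ka₁ = 3.65e-07. Solving: [H⁺] = (−Ka₁ + √(Ka₁² + 4·Ka₁·C)) / 2 = 2.6316e-04 M. pH = -log(2.6316e-04) = 3.58.

pH = 3.58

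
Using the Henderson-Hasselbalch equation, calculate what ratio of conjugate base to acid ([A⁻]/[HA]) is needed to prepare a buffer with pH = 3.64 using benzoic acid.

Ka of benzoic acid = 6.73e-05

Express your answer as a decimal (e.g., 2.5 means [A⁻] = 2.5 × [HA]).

pKa = -log(6.73e-05) = 4.1720. pH = pKa + log([A⁻]/[HA]), so log([A⁻]/[HA]) = pH − pKa = 3.64 − 4.1720 = -0.5320. [A⁻]/[HA] = 10^(-0.5320) = 0.294

[A⁻]/[HA] = 0.294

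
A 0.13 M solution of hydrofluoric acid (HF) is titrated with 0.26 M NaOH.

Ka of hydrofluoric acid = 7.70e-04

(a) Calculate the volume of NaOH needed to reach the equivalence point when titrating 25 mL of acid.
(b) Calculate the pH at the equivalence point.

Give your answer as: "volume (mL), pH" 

moles acid = 0.13 × 25/1000 = 0.00325 mol; V_base = moles/0.26 × 1000 = 12.5 mL. At equivalence only the conjugate base is present: [A⁻] = 0.00325/0.037 = 8.6667e-02 M. Kb = Kw/Ka = 1.30e-11; [OH⁻] = √(Kb × [A⁻]) = 1.0609e-06; pOH = 5.97; pH = 14 - pOH = 8.03.

V = 12.5 mL, pH = 8.03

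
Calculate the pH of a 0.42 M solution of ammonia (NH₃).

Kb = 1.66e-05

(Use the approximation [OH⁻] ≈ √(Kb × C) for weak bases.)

[OH⁻] = √(Kb × C) = √(1.66e-05 × 0.42) = 2.6405e-03. pOH = 2.58, pH = 14 - pOH

pH = 11.42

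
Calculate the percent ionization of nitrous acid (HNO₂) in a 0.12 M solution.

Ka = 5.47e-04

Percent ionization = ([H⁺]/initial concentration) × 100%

Using Ka equilibrium: x² + Ka×x - Ka×C = 0. Solving: [H⁺] = 7.8330e-03. Percent = (7.8330e-03/0.12) × 100

Percent ionization = 6.53%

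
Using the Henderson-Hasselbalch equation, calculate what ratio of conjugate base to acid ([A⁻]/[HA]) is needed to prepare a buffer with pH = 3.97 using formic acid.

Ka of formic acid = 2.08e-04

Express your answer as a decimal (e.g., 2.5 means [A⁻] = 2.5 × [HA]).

pKa = -log(2.08e-04) = 3.6819. pH = pKa + log([A⁻]/[HA]), so log([A⁻]/[HA]) = pH − pKa = 3.97 − 3.6819 = 0.2881. [A⁻]/[HA] = 10^(0.2881) = 1.94

[A⁻]/[HA] = 1.94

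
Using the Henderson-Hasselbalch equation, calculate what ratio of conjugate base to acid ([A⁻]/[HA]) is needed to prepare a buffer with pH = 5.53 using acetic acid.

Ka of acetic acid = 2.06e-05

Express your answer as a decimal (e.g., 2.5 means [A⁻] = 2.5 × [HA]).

pKa = -log(2.06e-05) = 4.6861. pH = pKa + log([A⁻]/[HA]), so log([A⁻]/[HA]) = pH − pKa = 5.53 − 4.6861 = 0.8439. [A⁻]/[HA] = 10^(0.8439) = 6.98

[A⁻]/[HA] = 6.98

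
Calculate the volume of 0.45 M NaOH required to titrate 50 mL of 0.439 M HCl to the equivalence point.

At equivalence: moles acid = moles base. moles HCl = 0.439 × 50/1000 = 0.02195 mol. V_base = moles / 0.45 × 1000 = 48.8 mL.

V_{base} = 48.8 mL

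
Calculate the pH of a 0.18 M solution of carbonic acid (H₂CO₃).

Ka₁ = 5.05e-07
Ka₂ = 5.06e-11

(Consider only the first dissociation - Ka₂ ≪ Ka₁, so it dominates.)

First dissociation dominates. From Ka₁ = [H⁺][HA⁻]/[H₂A], x² + Ka₁·x − Ka₁·C = 0 with C = 0.18 M and Ka₁ = 5.05e-07. Solving: [H⁺] = (−Ka₁ + √(Ka₁² + 4·Ka₁·C)) / 2 = 3.0124e-04 M. pH = -log(3.0124e-04) = 3.52.

pH = 3.52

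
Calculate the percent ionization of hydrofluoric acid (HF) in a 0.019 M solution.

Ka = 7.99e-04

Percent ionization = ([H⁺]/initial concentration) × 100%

Using Ka equilibrium: x² + Ka×x - Ka×C = 0. Solving: [H⁺] = 3.5172e-03. Percent = (3.5172e-03/0.019) × 100

Percent ionization = 18.5%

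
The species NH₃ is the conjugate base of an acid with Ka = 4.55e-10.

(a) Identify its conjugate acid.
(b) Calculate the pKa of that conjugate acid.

(a) The conjugate acid is formed by adding one H⁺ to NH₃, giving NH₄⁺. (b) pKa = -log(Ka) = -log(4.55e-10) = 9.34.

Conjugate acid: NH₄⁺; pK_a = 9.34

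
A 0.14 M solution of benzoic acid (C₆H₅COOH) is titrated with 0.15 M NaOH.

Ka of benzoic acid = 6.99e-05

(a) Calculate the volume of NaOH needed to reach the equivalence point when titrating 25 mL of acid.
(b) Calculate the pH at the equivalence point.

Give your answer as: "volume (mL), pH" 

moles acid = 0.14 × 25/1000 = 0.0035 mol; V_base = moles/0.15 × 1000 = 23.3 mL. At equivalence only the conjugate base is present: [A⁻] = 0.0035/0.048 = 7.2414e-02 M. Kb = Kw/Ka = 1.43e-10; [OH⁻] = √(Kb × [A⁻]) = 3.2186e-06; pOH = 5.49; pH = 14 - pOH = 8.51.

V = 23.3 mL, pH = 8.51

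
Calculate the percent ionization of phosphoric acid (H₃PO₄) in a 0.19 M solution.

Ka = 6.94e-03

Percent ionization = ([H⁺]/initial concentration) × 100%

Using Ka equilibrium: x² + Ka×x - Ka×C = 0. Solving: [H⁺] = 3.3008e-02. Percent = (3.3008e-02/0.19) × 100

Percent ionization = 17.4%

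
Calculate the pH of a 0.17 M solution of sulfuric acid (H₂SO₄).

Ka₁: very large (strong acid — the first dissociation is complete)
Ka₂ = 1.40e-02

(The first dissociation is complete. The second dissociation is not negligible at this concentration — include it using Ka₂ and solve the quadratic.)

First dissociation is complete: [H⁺]₀ = [HSO₄⁻]₀ = C = 0.17 M. Second dissociation HSO₄⁻ ⇌ H⁺ + SO₄²⁻: let x = [SO₄²⁻]. Ka₂ = (C + x)·x / (C − x) = 1.40e-02 → x² + (C + Ka₂)·x − Ka₂·C = 0 → x² + 0.18400·x − 2.380e-03 = 0. x = (−0.18400 + √(0.18400² + 4 × 2.380e-03)) / 2 = 1.2135e-02 M. [H⁺] = C + x = 0.17 + 1.2135e-02 = 1.8213e-01 M. pH = -log(1.8213e-01) = 0.74.

pH = 0.74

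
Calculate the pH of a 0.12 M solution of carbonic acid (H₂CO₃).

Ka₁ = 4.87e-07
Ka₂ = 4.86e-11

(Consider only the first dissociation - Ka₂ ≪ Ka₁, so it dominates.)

First dissociation dominates. From Ka₁ = [H⁺][HA⁻]/[H₂A], x² + Ka₁·x − Ka₁·C = 0 with C = 0.12 M and Ka₁ = 4.87e-07. Solving: [H⁺] = (−Ka₁ + √(Ka₁² + 4·Ka₁·C)) / 2 = 2.4150e-04 M. pH = -log(2.4150e-04) = 3.62.

pH = 3.62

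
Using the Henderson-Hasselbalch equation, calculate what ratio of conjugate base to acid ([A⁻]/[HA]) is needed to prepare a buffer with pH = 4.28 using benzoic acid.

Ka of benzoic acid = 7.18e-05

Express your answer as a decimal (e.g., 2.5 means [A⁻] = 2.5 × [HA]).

pKa = -log(7.18e-05) = 4.1439. pH = pKa + log([A⁻]/[HA]), so log([A⁻]/[HA]) = pH − pKa = 4.28 − 4.1439 = 0.1361. [A⁻]/[HA] = 10^(0.1361) = 1.37

[A⁻]/[HA] = 1.37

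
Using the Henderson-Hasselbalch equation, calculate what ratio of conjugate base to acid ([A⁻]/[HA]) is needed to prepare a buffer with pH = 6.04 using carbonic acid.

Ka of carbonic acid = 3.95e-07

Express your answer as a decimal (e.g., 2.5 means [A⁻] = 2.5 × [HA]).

pKa = -log(3.95e-07) = 6.4034. pH = pKa + log([A⁻]/[HA]), so log([A⁻]/[HA]) = pH − pKa = 6.04 − 6.4034 = -0.3634. [A⁻]/[HA] = 10^(-0.3634) = 0.433

[A⁻]/[HA] = 0.433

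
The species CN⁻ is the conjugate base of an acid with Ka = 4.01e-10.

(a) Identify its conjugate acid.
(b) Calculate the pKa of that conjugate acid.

(a) The conjugate acid is formed by adding one H⁺ to CN⁻, giving HCN. (b) pKa = -log(Ka) = -log(4.01e-10) = 9.40.

Conjugate acid: HCN; pK_a = 9.40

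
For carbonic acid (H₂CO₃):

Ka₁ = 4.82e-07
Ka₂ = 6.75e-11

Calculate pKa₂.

pKa₂ = -log(Ka₂) = -log(6.75e-11) = 10.17.

pK_{a2} = 10.17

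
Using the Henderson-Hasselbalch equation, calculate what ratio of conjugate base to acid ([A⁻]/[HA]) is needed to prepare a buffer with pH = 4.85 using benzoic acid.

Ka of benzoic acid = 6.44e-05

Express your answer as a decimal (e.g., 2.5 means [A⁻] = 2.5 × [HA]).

pKa = -log(6.44e-05) = 4.1911. pH = pKa + log([A⁻]/[HA]), so log([A⁻]/[HA]) = pH − pKa = 4.85 − 4.1911 = 0.6589. [A⁻]/[HA] = 10^(0.6589) = 4.56

[A⁻]/[HA] = 4.56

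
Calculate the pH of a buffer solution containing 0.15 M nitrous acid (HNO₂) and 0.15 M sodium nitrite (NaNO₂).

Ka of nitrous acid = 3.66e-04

pKa = -log(3.66e-04) = 3.44. pH = pKa + log([A⁻]/[HA]) = 3.44 + log(0.15/0.15)

pH = 3.44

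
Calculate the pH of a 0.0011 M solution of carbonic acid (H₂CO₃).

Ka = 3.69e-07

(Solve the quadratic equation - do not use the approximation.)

x² + Ka×x - Ka×C = 0. Using quadratic formula: [H⁺] = 1.9963e-05

pH = 4.70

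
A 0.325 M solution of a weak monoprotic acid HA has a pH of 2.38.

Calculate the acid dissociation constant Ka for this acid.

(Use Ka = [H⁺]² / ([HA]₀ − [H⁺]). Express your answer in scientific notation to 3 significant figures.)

[H⁺] = 10^(−pH) = 10^(−2.38) = 4.169e-03 M. For HA ⇌ H⁺ + A⁻, Ka = [H⁺][A⁻]/[HA] = [H⁺]² / ([HA]₀ − [H⁺]) = (4.169e-03)² / (0.325 − 4.169e-03) = 5.42e-05.

K_a = 5.42e-05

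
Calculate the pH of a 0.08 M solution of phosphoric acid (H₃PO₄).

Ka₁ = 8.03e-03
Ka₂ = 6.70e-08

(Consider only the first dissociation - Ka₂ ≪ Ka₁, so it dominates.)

First dissociation dominates. From Ka₁ = [H⁺][HA⁻]/[H₂A], x² + Ka₁·x − Ka₁·C = 0 with C = 0.08 M and Ka₁ = 8.03e-03. Solving: [H⁺] = (−Ka₁ + √(Ka₁² + 4·Ka₁·C)) / 2 = 2.1647e-02 M. pH = -log(2.1647e-02) = 1.66.

pH = 1.66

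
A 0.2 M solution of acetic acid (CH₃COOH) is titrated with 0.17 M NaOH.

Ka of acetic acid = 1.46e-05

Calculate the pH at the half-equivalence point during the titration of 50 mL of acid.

At half-equivalence [HA] = [A⁻], so Henderson-Hasselbalch gives pH = pKa = -log(1.46e-05) = 4.84.

pH = pKa = 4.84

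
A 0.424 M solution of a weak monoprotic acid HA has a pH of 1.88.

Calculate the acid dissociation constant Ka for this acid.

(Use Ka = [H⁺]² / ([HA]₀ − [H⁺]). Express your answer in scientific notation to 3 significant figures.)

[H⁺] = 10^(−pH) = 10^(−1.88) = 1.318e-02 M. For HA ⇌ H⁺ + A⁻, Ka = [H⁺][A⁻]/[HA] = [H⁺]² / ([HA]₀ − [H⁺]) = (1.318e-02)² / (0.424 − 1.318e-02) = 4.23e-04.

K_a = 4.23e-04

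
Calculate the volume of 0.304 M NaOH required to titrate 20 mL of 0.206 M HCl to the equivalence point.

At equivalence: moles acid = moles base. moles HCl = 0.206 × 20/1000 = 0.00412 mol. V_base = moles / 0.304 × 1000 = 13.6 mL.

V_{base} = 13.6 mL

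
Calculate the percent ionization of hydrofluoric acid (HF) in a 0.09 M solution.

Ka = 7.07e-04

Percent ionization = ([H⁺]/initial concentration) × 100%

Using Ka equilibrium: x² + Ka×x - Ka×C = 0. Solving: [H⁺] = 7.6312e-03. Percent = (7.6312e-03/0.09) × 100

Percent ionization = 8.48%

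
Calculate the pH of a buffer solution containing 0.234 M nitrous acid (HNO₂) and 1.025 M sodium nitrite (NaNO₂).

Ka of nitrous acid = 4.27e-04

pKa = -log(4.27e-04) = 3.37. pH = pKa + log([A⁻]/[HA]) = 3.37 + log(1.025/0.234)

pH = 4.01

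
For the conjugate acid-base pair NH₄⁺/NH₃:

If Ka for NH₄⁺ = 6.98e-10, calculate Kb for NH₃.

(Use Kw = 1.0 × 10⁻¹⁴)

For a conjugate pair Ka × Kb = Kw, so Kb = Kw/Ka = 1.0 × 10⁻¹⁴ / 6.98e-10 = 1.43e-05.

K_b = 1.43e-05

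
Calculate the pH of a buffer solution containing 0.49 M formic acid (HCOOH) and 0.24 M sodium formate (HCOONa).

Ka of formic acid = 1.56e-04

pKa = -log(1.56e-04) = 3.81. pH = pKa + log([A⁻]/[HA]) = 3.81 + log(0.24/0.49)

pH = 3.50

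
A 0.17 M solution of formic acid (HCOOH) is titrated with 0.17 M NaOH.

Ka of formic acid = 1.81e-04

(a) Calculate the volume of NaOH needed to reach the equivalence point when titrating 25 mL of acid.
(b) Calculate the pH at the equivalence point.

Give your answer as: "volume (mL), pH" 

moles acid = 0.17 × 25/1000 = 0.00425 mol; V_base = moles/0.17 × 1000 = 25.0 mL. At equivalence only the conjugate base is present: [A⁻] = 0.00425/0.050 = 8.5000e-02 M. Kb = Kw/Ka = 5.52e-11; [OH⁻] = √(Kb × [A⁻]) = 2.1671e-06; pOH = 5.66; pH = 14 - pOH = 8.34.

V = 25.0 mL, pH = 8.34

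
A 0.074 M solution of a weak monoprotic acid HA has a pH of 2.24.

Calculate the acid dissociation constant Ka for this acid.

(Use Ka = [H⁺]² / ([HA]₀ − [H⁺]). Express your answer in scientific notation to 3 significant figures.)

[H⁺] = 10^(−pH) = 10^(−2.24) = 5.754e-03 M. For HA ⇌ H⁺ + A⁻, Ka = [H⁺][A⁻]/[HA] = [H⁺]² / ([HA]₀ − [H⁺]) = (5.754e-03)² / (0.074 − 5.754e-03) = 4.85e-04.

K_a = 4.85e-04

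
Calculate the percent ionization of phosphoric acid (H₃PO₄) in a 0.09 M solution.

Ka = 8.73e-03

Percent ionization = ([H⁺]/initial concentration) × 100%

Using Ka equilibrium: x² + Ka×x - Ka×C = 0. Solving: [H⁺] = 2.4003e-02. Percent = (2.4003e-02/0.09) × 100

Percent ionization = 26.7%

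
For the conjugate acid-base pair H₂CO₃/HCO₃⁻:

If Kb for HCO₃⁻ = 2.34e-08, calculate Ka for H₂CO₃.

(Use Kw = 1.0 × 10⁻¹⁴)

For a conjugate pair Ka × Kb = Kw, so Ka = Kw/Kb = 1.0 × 10⁻¹⁴ / 2.34e-08 = 4.27e-07.

K_a = 4.27e-07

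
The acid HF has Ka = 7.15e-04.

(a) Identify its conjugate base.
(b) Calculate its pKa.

(a) The conjugate base is formed by removing one H⁺ from HF, giving F⁻. (b) pKa = -log(Ka) = -log(7.15e-04) = 3.15.

Conjugate base: F⁻; pK_a = 3.15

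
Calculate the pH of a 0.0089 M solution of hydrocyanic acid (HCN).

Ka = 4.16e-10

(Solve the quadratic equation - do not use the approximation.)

x² + Ka×x - Ka×C = 0. Using quadratic formula: [H⁺] = 1.9240e-06

pH = 5.72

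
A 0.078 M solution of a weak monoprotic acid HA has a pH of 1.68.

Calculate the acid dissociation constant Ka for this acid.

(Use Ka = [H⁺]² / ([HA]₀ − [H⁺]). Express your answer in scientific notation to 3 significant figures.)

[H⁺] = 10^(−pH) = 10^(−1.68) = 2.089e-02 M. For HA ⇌ H⁺ + A⁻, Ka = [H⁺][A⁻]/[HA] = [H⁺]² / ([HA]₀ − [H⁺]) = (2.089e-02)² / (0.078 − 2.089e-02) = 7.64e-03.

K_a = 7.64e-03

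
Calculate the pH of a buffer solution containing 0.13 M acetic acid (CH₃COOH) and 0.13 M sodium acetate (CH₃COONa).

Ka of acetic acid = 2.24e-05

pKa = -log(2.24e-05) = 4.65. pH = pKa + log([A⁻]/[HA]) = 4.65 + log(0.13/0.13)

pH = 4.65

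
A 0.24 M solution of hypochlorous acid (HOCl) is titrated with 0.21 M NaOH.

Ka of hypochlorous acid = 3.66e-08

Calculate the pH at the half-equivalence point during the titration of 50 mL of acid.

At half-equivalence [HA] = [A⁻], so Henderson-Hasselbalch gives pH = pKa = -log(3.66e-08) = 7.44.

pH = pKa = 7.44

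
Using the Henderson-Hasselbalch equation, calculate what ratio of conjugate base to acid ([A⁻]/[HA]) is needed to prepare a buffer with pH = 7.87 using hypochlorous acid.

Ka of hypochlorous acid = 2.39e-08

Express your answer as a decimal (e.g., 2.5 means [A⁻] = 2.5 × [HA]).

pKa = -log(2.39e-08) = 7.6216. pH = pKa + log([A⁻]/[HA]), so log([A⁻]/[HA]) = pH − pKa = 7.87 − 7.6216 = 0.2484. [A⁻]/[HA] = 10^(0.2484) = 1.77

[A⁻]/[HA] = 1.77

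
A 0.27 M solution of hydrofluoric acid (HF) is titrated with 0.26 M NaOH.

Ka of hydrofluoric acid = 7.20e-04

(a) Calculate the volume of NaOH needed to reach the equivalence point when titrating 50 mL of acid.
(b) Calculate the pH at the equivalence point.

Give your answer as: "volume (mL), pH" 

moles acid = 0.27 × 50/1000 = 0.0135 mol; V_base = moles/0.26 × 1000 = 51.9 mL. At equivalence only the conjugate base is present: [A⁻] = 0.0135/0.102 = 1.3245e-01 M. Kb = Kw/Ka = 1.39e-11; [OH⁻] = √(Kb × [A⁻]) = 1.3563e-06; pOH = 5.87; pH = 14 - pOH = 8.13.

V = 51.9 mL, pH = 8.13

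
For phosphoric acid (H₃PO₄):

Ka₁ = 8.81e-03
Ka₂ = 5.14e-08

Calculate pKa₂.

pKa₂ = -log(Ka₂) = -log(5.14e-08) = 7.29.

pK_{a2} = 7.29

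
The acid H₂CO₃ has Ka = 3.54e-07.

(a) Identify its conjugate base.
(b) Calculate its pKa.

(a) The conjugate base is formed by removing one H⁺ from H₂CO₃, giving HCO₃⁻. (b) pKa = -log(Ka) = -log(3.54e-07) = 6.45.

Conjugate base: HCO₃⁻; pK_a = 6.45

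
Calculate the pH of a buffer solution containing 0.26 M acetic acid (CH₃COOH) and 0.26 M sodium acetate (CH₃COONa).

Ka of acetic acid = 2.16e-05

pKa = -log(2.16e-05) = 4.67. pH = pKa + log([A⁻]/[HA]) = 4.67 + log(0.26/0.26)

pH = 4.67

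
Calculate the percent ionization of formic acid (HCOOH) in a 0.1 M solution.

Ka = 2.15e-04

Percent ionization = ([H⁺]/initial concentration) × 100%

Using Ka equilibrium: x² + Ka×x - Ka×C = 0. Solving: [H⁺] = 4.5306e-03. Percent = (4.5306e-03/0.1) × 100

Percent ionization = 4.53%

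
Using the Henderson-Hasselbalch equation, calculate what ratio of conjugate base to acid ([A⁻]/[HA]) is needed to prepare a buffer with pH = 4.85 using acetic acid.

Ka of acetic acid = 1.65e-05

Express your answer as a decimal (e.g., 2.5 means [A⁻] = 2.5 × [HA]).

pKa = -log(1.65e-05) = 4.7825. pH = pKa + log([A⁻]/[HA]), so log([A⁻]/[HA]) = pH − pKa = 4.85 − 4.7825 = 0.0675. [A⁻]/[HA] = 10^(0.0675) = 1.17

[A⁻]/[HA] = 1.17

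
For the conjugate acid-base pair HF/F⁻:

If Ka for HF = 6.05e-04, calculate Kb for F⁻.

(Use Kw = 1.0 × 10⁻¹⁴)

For a conjugate pair Ka × Kb = Kw, so Kb = Kw/Ka = 1.0 × 10⁻¹⁴ / 6.05e-04 = 1.65e-11.

K_b = 1.65e-11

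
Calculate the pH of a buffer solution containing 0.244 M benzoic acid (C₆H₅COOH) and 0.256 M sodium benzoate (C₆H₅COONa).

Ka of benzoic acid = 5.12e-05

pKa = -log(5.12e-05) = 4.29. pH = pKa + log([A⁻]/[HA]) = 4.29 + log(0.256/0.244)

pH = 4.31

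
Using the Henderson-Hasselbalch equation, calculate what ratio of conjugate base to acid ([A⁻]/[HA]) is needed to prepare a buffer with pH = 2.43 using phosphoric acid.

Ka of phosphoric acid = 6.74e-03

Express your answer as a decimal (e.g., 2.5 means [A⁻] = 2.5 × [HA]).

pKa = -log(6.74e-03) = 2.1713. pH = pKa + log([A⁻]/[HA]), so log([A⁻]/[HA]) = pH − pKa = 2.43 − 2.1713 = 0.2587. [A⁻]/[HA] = 10^(0.2587) = 1.81

[A⁻]/[HA] = 1.81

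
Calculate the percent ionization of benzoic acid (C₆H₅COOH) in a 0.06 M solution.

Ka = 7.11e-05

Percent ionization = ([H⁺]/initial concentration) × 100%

Using Ka equilibrium: x² + Ka×x - Ka×C = 0. Solving: [H⁺] = 2.0302e-03. Percent = (2.0302e-03/0.06) × 100

Percent ionization = 3.38%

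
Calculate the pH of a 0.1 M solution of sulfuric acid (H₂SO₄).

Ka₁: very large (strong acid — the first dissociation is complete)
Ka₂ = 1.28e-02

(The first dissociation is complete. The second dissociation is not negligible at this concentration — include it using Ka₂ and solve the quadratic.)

First dissociation is complete: [H⁺]₀ = [HSO₄⁻]₀ = C = 0.1 M. Second dissociation HSO₄⁻ ⇌ H⁺ + SO₄²⁻: let x = [SO₄²⁻]. Ka₂ = (C + x)·x / (C − x) = 1.28e-02 → x² + (C + Ka₂)·x − Ka₂·C = 0 → x² + 0.11280·x − 1.280e-03 = 0. x = (−0.11280 + √(0.11280² + 4 × 1.280e-03)) / 2 = 1.0390e-02 M. [H⁺] = C + x = 0.1 + 1.0390e-02 = 1.1039e-01 M. pH = -log(1.1039e-01) = 0.96.

pH = 0.96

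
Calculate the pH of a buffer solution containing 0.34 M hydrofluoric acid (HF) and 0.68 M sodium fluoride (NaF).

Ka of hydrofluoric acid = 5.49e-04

pKa = -log(5.49e-04) = 3.26. pH = pKa + log([A⁻]/[HA]) = 3.26 + log(0.68/0.34)

pH = 3.56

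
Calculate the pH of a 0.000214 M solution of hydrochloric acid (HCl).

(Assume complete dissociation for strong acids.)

[H⁺] = 0.000214 M for strong acid. pH = -log[H⁺] = -log(0.000214)

pH = 3.67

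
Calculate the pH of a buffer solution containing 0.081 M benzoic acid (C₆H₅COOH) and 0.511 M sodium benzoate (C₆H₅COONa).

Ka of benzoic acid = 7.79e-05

pKa = -log(7.79e-05) = 4.11. pH = pKa + log([A⁻]/[HA]) = 4.11 + log(0.511/0.081)

pH = 4.91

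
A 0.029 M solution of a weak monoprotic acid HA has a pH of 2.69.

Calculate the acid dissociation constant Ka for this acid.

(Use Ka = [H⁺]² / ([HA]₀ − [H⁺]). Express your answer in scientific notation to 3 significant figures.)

[H⁺] = 10^(−pH) = 10^(−2.69) = 2.042e-03 M. For HA ⇌ H⁺ + A⁻, Ka = [H⁺][A⁻]/[HA] = [H⁺]² / ([HA]₀ − [H⁺]) = (2.042e-03)² / (0.029 − 2.042e-03) = 1.55e-04.

K_a = 1.55e-04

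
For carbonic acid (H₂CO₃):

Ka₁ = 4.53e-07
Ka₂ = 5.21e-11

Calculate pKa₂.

pKa₂ = -log(Ka₂) = -log(5.21e-11) = 10.28.

pK_{a2} = 10.28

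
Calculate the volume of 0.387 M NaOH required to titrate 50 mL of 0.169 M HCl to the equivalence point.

At equivalence: moles acid = moles base. moles HCl = 0.169 × 50/1000 = 0.00845 mol. V_base = moles / 0.387 × 1000 = 21.8 mL.

V_{base} = 21.8 mL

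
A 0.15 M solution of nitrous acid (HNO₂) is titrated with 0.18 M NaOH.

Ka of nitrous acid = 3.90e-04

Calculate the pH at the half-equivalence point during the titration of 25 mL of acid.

At half-equivalence [HA] = [A⁻], so Henderson-Hasselbalch gives pH = pKa = -log(3.90e-04) = 3.41.

pH = pKa = 3.41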